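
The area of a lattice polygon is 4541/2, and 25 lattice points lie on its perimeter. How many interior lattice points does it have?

From Pick's theorem, I = A − B/2 + 1 = 4541/2 − 25/2 + 1 = 2259.

2259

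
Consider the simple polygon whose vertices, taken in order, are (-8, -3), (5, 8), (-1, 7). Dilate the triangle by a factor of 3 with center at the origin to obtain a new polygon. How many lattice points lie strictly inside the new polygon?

235

Using the shoelace formula, 2A = |[(-8)·8 − 5·(-3)] + [5·7 − (-1)·8] + [(-1)·(-3) − (-8)·7]| = 53, so the area is 53/2.
The number of boundary lattice points is Σ gcd(|Δx|,|Δy|) = gcd(13,11) + gcd(6,1) + gcd(7,10) = 1+1+1 = 3.
Scaling by 3 multiplies the area by 3² = 9 (so the new area is 238.5) and multiplies the boundary lattice-point count by 3, giving 9.
By Pick's theorem, the interior count of the dilated polygon is 238.5 − 9/2 + 1 = 235.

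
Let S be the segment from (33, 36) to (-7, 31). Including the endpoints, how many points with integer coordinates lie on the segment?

6

The number of lattice points on a segment between lattice points is gcd(|Δx|,|Δy|) + 1 = gcd(40,5) + 1 = 5 + 1 = 6.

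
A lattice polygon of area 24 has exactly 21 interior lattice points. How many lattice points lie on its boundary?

Pick's theorem gives A = I + B/2 − 1, so B = 2(A − I + 1) = 2(24 − 21 + 1) = 8.

8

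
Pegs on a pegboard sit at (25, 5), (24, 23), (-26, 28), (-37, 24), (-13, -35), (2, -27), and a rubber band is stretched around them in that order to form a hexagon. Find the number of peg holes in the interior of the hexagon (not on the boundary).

By the shoelace formula, twice the signed area is |[25·23 − 24·5] + [24·28 − (-26)·23] + [(-26)·24 − (-37)·28] + [(-37)·(-35) − (-13)·24] + [(-13)·(-27) − 2·(-35)] + [2·5 − 25·(-27)]| = 4850, so the area is 2425.
Along each edge there are gcd(|Δx|,|Δy|)+1 lattice points, so counting each shared vertex once the boundary has gcd(1,18) + gcd(50,5) + gcd(11,4) + gcd(24,59) + gcd(15,8) + gcd(23,32) = 1+5+1+1+1+1 = 10.
By Pick's theorem A = I + B/2 − 1, so I = 2425 − 10/2 + 1 = 2421.

2421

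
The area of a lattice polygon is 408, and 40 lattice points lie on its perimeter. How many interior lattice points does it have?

389

From Pick's theorem, I = A − B/2 + 1 = 408 − 40/2 + 1 = 389.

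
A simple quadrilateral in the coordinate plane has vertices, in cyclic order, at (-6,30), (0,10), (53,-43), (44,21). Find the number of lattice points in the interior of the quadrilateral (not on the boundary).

By the shoelace formula, twice the signed area is |((-6)·10 − 0·30) + (0·(-43) − 53·10) + (53·21 − 44·(-43)) + (44·30 − (-6)·21)| = 3861, so the area is 1930.5.
Summing gcd(|Δx|,|Δy|) over the edges gives the boundary count: gcd(6,20) + gcd(53,53) + gcd(9,64) + gcd(50,9) = 2+53+1+1 = 57.
By Pick's theorem A = I + B/2 − 1, so I = 1930.5 − 57/2 + 1 = 1903.

1903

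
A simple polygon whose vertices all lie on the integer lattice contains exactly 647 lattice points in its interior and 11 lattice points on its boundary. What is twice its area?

1303

By Pick's theorem, A = I + B/2 − 1 = 647 + 11/2 − 1 = 1303/2.
Hence 2A = 1303.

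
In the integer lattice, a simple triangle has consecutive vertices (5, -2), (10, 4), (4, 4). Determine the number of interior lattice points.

15

The shoelace formula gives twice the area as |[5·4 − 10·(-2)] + [10·4 − 4·4] + [4·(-2) − 5·4]| = 36, so the area is 18.
Summing gcd(|Δx|,|Δy|) over the edges gives the boundary count: gcd(5,6) + gcd(6,0) + gcd(1,6) = 1+6+1 = 8.
Pick's theorem gives I = A − B/2 + 1 = 18 − 8/2 + 1 = 15.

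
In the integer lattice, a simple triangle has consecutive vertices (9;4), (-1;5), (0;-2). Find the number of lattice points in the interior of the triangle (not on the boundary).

Using the shoelace formula, 2A = |(9·5 − (-1)·4) + ((-1)·(-2) − 0·5) + (0·4 − 9·(-2))| = 69, so the area is 69/2.
The number of boundary lattice points is Σ gcd(|Δx|,|Δy|) = gcd(10,1) + gcd(1,7) + gcd(9,6) = 1+1+3 = 5.
Pick's theorem gives I = A − B/2 + 1 = 69/2 − 5/2 + 1 = 33.

33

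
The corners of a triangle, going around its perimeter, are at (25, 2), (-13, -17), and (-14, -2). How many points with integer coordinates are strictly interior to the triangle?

285

By the shoelace formula, twice the signed area is |(25·(-17) − (-13)·2) + ((-13)·(-2) − (-14)·(-17)) + ((-14)·2 − 25·(-2))| = 589, so the area is 294.5.
Summing gcd(|Δx|,|Δy|) over the edges gives the boundary count: gcd(38,19) + gcd(1,15) + gcd(39,4) = 19+1+1 = 21.
By Pick's theorem A = I + B/2 − 1, so I = 294.5 − 21/2 + 1 = 285.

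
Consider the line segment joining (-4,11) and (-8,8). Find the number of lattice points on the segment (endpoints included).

The number of lattice points on a segment between lattice points is gcd(|Δx|,|Δy|) + 1 = gcd(4,3) + 1 = 1 + 1 = 2.

2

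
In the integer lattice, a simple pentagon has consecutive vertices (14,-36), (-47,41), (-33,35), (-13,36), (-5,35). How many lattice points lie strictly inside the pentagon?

1362

Using the shoelace formula, 2A = |(14·41 − (-47)·(-36)) + ((-47)·35 − (-33)·41) + ((-33)·36 − (-13)·35) + ((-13)·35 − (-5)·36) + ((-5)·(-36) − 14·35)| = 2728, so the area is 1364.
The number of boundary lattice points is Σ gcd(|Δx|,|Δy|) = gcd(61,77) + gcd(14,6) + gcd(20,1) + gcd(8,1) + gcd(19,71) = 1+2+1+1+1 = 6.
Pick's theorem gives I = A − B/2 + 1 = 1364 − 6/2 + 1 = 1362.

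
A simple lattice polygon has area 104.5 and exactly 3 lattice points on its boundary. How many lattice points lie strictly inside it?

Pick's theorem A = I + B/2 − 1 rearranges to I = A − B/2 + 1 = 104.5 − 3/2 + 1 = 104.

104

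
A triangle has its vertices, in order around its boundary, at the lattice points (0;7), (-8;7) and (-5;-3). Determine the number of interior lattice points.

34

By the shoelace formula, twice the signed area is |[0·7 − (-8)·7] + [(-8)·(-3) − (-5)·7] + [(-5)·7 − 0·(-3)]| = 80, so the area is 40.
Along each edge there are gcd(|Δx|,|Δy|)+1 lattice points, so counting each shared vertex once the boundary has gcd(8,0) + gcd(3,10) + gcd(5,10) = 8+1+5 = 14.
Pick's theorem gives I = A − B/2 + 1 = 40 − 14/2 + 1 = 34.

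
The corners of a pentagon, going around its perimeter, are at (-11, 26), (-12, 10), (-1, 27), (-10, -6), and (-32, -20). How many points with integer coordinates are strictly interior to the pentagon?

By the shoelace formula, twice the signed area is |((-11)·10 − (-12)·26) + ((-12)·27 − (-1)·10) + ((-1)·(-6) − (-10)·27) + ((-10)·(-20) − (-32)·(-6)) + ((-32)·26 − (-11)·(-20))| = 880, so the area is 440.
Along each edge there are gcd(|Δx|,|Δy|)+1 lattice points, so counting each shared vertex once the boundary has gcd(1,16) + gcd(11,17) + gcd(9,33) + gcd(22,14) + gcd(21,46) = 1+1+3+2+1 = 8.
By Pick's theorem A = I + B/2 − 1, so I = 440 − 8/2 + 1 = 437.

437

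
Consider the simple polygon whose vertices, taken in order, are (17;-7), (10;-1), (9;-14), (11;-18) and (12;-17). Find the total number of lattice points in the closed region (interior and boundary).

By the shoelace formula, twice the signed area is |[17·(-1) − 10·(-7)] + [10·(-14) − 9·(-1)] + [9·(-18) − 11·(-14)] + [11·(-17) − 12·(-18)] + [12·(-7) − 17·(-17)]| = 148, so the area is 74.
The number of boundary lattice points is Σ gcd(|Δx|,|Δy|) = gcd(7,6) + gcd(1,13) + gcd(2,4) + gcd(1,1) + gcd(5,10) = 1+1+2+1+5 = 10.
Pick's theorem gives I = A − B/2 + 1 = 74 − 10/2 + 1 = 70, so the closed region contains I + B = 70 + 10 = 80 lattice points.

80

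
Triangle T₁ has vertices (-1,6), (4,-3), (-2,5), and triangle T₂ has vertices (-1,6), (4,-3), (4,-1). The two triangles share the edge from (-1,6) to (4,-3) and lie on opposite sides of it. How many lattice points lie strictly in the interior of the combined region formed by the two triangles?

10

The union is the simple quadrilateral with vertices (-1,6), (-2,5), (4,-3), (4,-1) in order.
Using the shoelace formula, 2A = |((-1)·5 − (-2)·6) + ((-2)·(-3) − 4·5) + (4·(-1) − 4·(-3)) + (4·6 − (-1)·(-1))| = 24, so the area is 12.
Along each edge there are gcd(|Δx|,|Δy|)+1 lattice points, so counting each shared vertex once the boundary has gcd(1,1) + gcd(6,8) + gcd(0,2) + gcd(5,7) = 1+2+2+1 = 6.
By Pick's theorem I = A − B/2 + 1 = 12 − 6/2 + 1 = 10.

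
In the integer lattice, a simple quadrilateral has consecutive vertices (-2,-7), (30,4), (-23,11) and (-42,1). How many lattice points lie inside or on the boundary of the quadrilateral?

By the shoelace formula, twice the signed area is |((-2)·4 − 30·(-7)) + (30·11 − (-23)·4) + ((-23)·1 − (-42)·11) + ((-42)·(-7) − (-2)·1)| = 1359, so the area is 1359/2.
Summing gcd(|Δx|,|Δy|) over the edges gives the boundary count: gcd(32,11) + gcd(53,7) + gcd(19,10) + gcd(40,8) = 1+1+1+8 = 11.
Pick's theorem gives I = A − B/2 + 1 = 1359/2 − 11/2 + 1 = 675, so the closed region contains I + B = 675 + 11 = 686 lattice points.

686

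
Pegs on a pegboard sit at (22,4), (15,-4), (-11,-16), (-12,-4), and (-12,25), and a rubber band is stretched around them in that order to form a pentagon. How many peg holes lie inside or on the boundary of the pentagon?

781

The shoelace formula gives twice the area as |(22·(-4) − 15·4) + (15·(-16) − (-11)·(-4)) + ((-11)·(-4) − (-12)·(-16)) + ((-12)·25 − (-12)·(-4)) + ((-12)·4 − 22·25)| = 1526, so the area is 763.
The number of boundary lattice points is Σ gcd(|Δx|,|Δy|) = gcd(7,8) + gcd(26,12) + gcd(1,12) + gcd(0,29) + gcd(34,21) = 1+2+1+29+1 = 34.
Pick's theorem gives I = A − B/2 + 1 = 763 − 34/2 + 1 = 747, so the closed region contains I + B = 747 + 34 = 781 lattice points.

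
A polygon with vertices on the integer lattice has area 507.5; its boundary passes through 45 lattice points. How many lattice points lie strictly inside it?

486

From Pick's theorem, I = A − B/2 + 1 = 507.5 − 45/2 + 1 = 486.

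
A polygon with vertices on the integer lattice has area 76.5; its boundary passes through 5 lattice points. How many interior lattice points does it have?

From Pick's theorem, I = A − B/2 + 1 = 76.5 − 5/2 + 1 = 75.

75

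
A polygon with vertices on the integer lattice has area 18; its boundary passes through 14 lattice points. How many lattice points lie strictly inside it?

12

Pick's theorem A = I + B/2 − 1 rearranges to I = A − B/2 + 1 = 18 − 14/2 + 1 = 12.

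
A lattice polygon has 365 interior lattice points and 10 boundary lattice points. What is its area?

Pick's theorem states A = I + B/2 − 1, so A = 365 + 10/2 − 1 = 369.

369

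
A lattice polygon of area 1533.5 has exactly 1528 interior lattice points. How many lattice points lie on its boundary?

13

Pick's theorem gives A = I + B/2 − 1, so B = 2(A − I + 1) = 2(1533.5 − 1528 + 1) = 13.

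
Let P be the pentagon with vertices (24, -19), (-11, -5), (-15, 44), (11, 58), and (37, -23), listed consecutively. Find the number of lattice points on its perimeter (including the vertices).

12

Summing gcd(|Δx|,|Δy|) over the edges gives the boundary count: gcd(35,14) + gcd(4,49) + gcd(26,14) + gcd(26,81) + gcd(13,4) = 7+1+2+1+1 = 12.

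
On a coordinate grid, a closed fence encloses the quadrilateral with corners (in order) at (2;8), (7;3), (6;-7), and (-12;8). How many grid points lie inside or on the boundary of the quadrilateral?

145

By the shoelace formula, twice the signed area is |(2·3 − 7·8) + (7·(-7) − 6·3) + (6·8 − (-12)·(-7)) + ((-12)·8 − 2·8)| = 265, so the area is 132.5.
Summing gcd(|Δx|,|Δy|) over the edges gives the boundary count: gcd(5,5) + gcd(1,10) + gcd(18,15) + gcd(14,0) = 5+1+3+14 = 23.
Pick's theorem gives I = A − B/2 + 1 = 132.5 − 23/2 + 1 = 122, so the closed region contains I + B = 122 + 23 = 145 lattice points.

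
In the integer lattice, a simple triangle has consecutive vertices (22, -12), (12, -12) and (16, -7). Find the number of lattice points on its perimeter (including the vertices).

The number of boundary lattice points is Σ gcd(|Δx|,|Δy|) = gcd(10,0) + gcd(4,5) + gcd(6,5) = 10+1+1 = 12.

12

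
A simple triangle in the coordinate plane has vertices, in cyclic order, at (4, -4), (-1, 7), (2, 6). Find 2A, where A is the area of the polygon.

28

The shoelace formula gives twice the area as |[4·7 − (-1)·(-4)] + [(-1)·6 − 2·7] + [2·(-4) − 4·6]| = 28, so the area is 14.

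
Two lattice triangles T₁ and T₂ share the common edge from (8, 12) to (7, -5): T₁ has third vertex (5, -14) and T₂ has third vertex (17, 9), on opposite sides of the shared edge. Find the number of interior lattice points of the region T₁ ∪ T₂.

88

The union is the simple quadrilateral with vertices (8, 12), (5, -14), (7, -5), (17, 9) in order.
Using the shoelace formula, 2A = |(8·(-14) − 5·12) + (5·(-5) − 7·(-14)) + (7·9 − 17·(-5)) + (17·12 − 8·9)| = 181, so the area is 181/2.
Along each edge there are gcd(|Δx|,|Δy|)+1 lattice points, so counting each shared vertex once the boundary has gcd(3,26) + gcd(2,9) + gcd(10,14) + gcd(9,3) = 1+1+2+3 = 7.
By Pick's theorem I = A − B/2 + 1 = 181/2 − 7/2 + 1 = 88.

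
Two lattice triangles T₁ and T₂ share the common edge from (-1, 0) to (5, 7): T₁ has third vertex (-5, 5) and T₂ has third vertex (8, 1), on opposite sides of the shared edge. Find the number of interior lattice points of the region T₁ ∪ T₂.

The union is the simple quadrilateral with vertices (-1, 0), (-5, 5), (5, 7), (8, 1) in order.
The shoelace formula gives twice the area as |((-1)·5 − (-5)·0) + ((-5)·7 − 5·5) + (5·1 − 8·7) + (8·0 − (-1)·1)| = 115, so the area is 115/2.
Summing gcd(|Δx|,|Δy|) over the edges gives the boundary count: gcd(4,5) + gcd(10,2) + gcd(3,6) + gcd(9,1) = 1+2+3+1 = 7.
By Pick's theorem I = A − B/2 + 1 = 115/2 − 7/2 + 1 = 55.

55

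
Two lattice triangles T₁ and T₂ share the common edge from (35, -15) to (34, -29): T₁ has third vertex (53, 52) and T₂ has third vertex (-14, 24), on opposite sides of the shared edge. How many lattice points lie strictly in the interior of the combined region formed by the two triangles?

The union is the simple quadrilateral with vertices (35, -15), (53, 52), (34, -29), (-14, 24) in order.
The shoelace formula gives twice the area as |[35·52 − 53·(-15)] + [53·(-29) − 34·52] + [34·24 − (-14)·(-29)] + [(-14)·(-15) − 35·24]| = 910, so the area is 455.
The number of boundary lattice points is Σ gcd(|Δx|,|Δy|) = gcd(18,67) + gcd(19,81) + gcd(48,53) + gcd(49,39) = 1+1+1+1 = 4.
By Pick's theorem I = A − B/2 + 1 = 455 − 4/2 + 1 = 454.

454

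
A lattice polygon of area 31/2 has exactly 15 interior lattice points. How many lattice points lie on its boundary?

Pick's theorem gives A = I + B/2 − 1, so B = 2(A − I + 1) = 2(31/2 − 15 + 1) = 3.

3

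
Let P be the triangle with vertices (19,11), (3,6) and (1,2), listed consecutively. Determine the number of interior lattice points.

22

The shoelace formula gives twice the area as |[19·6 − 3·11] + [3·2 − 1·6] + [1·11 − 19·2]| = 54, so the area is 27.
Summing gcd(|Δx|,|Δy|) over the edges gives the boundary count: gcd(16,5) + gcd(2,4) + gcd(18,9) = 1+2+9 = 12.
Pick's theorem gives I = A − B/2 + 1 = 27 − 12/2 + 1 = 22.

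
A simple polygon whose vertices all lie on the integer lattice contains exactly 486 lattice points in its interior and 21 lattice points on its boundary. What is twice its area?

Pick's theorem states A = I + B/2 − 1, so A = 486 + 21/2 − 1 = 991/2.
Hence 2A = 991.

991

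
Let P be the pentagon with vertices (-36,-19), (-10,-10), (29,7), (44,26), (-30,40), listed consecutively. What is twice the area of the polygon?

The shoelace formula gives twice the area as |((-36)·(-10) − (-10)·(-19)) + ((-10)·7 − 29·(-10)) + (29·26 − 44·7) + (44·40 − (-30)·26) + ((-30)·(-19) − (-36)·40)| = 5386, so the area is 2693.

5386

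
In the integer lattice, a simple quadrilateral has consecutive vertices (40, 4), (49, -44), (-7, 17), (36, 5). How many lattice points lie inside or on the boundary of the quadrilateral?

1071

By the shoelace formula, twice the signed area is |(40·(-44) − 49·4) + (49·17 − (-7)·(-44)) + ((-7)·5 − 36·17) + (36·4 − 40·5)| = 2134, so the area is 1067.
Along each edge there are gcd(|Δx|,|Δy|)+1 lattice points, so counting each shared vertex once the boundary has gcd(9,48) + gcd(56,61) + gcd(43,12) + gcd(4,1) = 3+1+1+1 = 6.
Pick's theorem gives I = A − B/2 + 1 = 1067 − 6/2 + 1 = 1065, so the closed region contains I + B = 1065 + 6 = 1071 lattice points.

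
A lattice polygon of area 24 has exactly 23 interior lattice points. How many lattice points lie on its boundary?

Pick's theorem gives A = I + B/2 − 1, so B = 2(A − I + 1) = 2(24 − 23 + 1) = 4.

4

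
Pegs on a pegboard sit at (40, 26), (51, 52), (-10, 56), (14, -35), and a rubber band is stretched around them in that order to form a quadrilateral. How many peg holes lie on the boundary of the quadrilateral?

Summing gcd(|Δx|,|Δy|) over the edges gives the boundary count: gcd(11,26) + gcd(61,4) + gcd(24,91) + gcd(26,61) = 1+1+1+1 = 4.

4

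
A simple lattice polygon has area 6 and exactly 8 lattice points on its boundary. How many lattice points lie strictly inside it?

3

From Pick's theorem, I = A − B/2 + 1 = 6 − 8/2 + 1 = 3.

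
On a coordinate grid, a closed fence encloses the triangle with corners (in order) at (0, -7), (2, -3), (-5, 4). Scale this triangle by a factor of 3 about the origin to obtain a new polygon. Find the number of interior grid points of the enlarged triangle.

175

Using the shoelace formula, 2A = |(0·(-3) − 2·(-7)) + (2·4 − (-5)·(-3)) + ((-5)·(-7) − 0·4)| = 42, so the area is 21.
Along each edge there are gcd(|Δx|,|Δy|)+1 lattice points, so counting each shared vertex once the boundary has gcd(2,4) + gcd(7,7) + gcd(5,11) = 2+7+1 = 10.
Scaling by 3 multiplies the area by 3² = 9 (so the new area is 189) and multiplies the boundary lattice-point count by 3, giving 30.
By Pick's theorem, the interior count of the dilated polygon is 189 − 30/2 + 1 = 175.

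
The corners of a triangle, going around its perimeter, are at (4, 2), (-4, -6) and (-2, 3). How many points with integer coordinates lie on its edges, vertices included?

10

Summing gcd(|Δx|,|Δy|) over the edges gives the boundary count: gcd(8,8) + gcd(2,9) + gcd(6,1) = 8+1+1 = 10.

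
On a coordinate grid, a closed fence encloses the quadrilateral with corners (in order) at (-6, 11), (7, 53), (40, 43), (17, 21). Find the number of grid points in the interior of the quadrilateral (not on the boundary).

895

Using the shoelace formula, 2A = |[(-6)·53 − 7·11] + [7·43 − 40·53] + [40·21 − 17·43] + [17·11 − (-6)·21]| = 1792, so the area is 896.
Along each edge there are gcd(|Δx|,|Δy|)+1 lattice points, so counting each shared vertex once the boundary has gcd(13,42) + gcd(33,10) + gcd(23,22) + gcd(23,10) = 1+1+1+1 = 4.
By Pick's theorem A = I + B/2 − 1, so I = 896 − 4/2 + 1 = 895.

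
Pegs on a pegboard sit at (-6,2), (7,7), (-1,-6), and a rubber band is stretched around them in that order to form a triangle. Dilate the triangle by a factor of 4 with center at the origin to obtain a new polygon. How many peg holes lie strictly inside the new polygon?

The shoelace formula gives twice the area as |[(-6)·7 − 7·2] + [7·(-6) − (-1)·7] + [(-1)·2 − (-6)·(-6)]| = 129, so the area is 129/2.
The number of boundary lattice points is Σ gcd(|Δx|,|Δy|) = gcd(13,5) + gcd(8,13) + gcd(5,8) = 1+1+1 = 3.
Scaling by 4 multiplies the area by 4² = 16 (so the new area is 1032) and multiplies the boundary lattice-point count by 4, giving 12.
By Pick's theorem, the interior count of the dilated polygon is 1032 − 12/2 + 1 = 1027.

1027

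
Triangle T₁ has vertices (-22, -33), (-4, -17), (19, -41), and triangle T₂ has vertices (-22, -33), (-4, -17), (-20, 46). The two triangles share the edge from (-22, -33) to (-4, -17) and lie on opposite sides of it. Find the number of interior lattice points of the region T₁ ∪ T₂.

The union is the simple quadrilateral with vertices (-22, -33), (19, -41), (-4, -17), (-20, 46) in order.
By the shoelace formula, twice the signed area is |((-22)·(-41) − 19·(-33)) + (19·(-17) − (-4)·(-41)) + ((-4)·46 − (-20)·(-17)) + ((-20)·(-33) − (-22)·46)| = 2190, so the area is 1095.
The number of boundary lattice points is Σ gcd(|Δx|,|Δy|) = gcd(41,8) + gcd(23,24) + gcd(16,63) + gcd(2,79) = 1+1+1+1 = 4.
By Pick's theorem I = A − B/2 + 1 = 1095 − 4/2 + 1 = 1094.

1094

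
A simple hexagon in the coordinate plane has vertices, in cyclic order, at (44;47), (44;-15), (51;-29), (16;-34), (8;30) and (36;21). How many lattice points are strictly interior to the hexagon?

The shoelace formula gives twice the area as |[44·(-15) − 44·47] + [44·(-29) − 51·(-15)] + [51·(-34) − 16·(-29)] + [16·30 − 8·(-34)] + [8·21 − 36·30] + [36·47 − 44·21]| = 3901, so the area is 1950.5.
The number of boundary lattice points is Σ gcd(|Δx|,|Δy|) = gcd(0,62) + gcd(7,14) + gcd(35,5) + gcd(8,64) + gcd(28,9) + gcd(8,26) = 62+7+5+8+1+2 = 85.
By Pick's theorem A = I + B/2 − 1, so I = 1950.5 − 85/2 + 1 = 1909.

1909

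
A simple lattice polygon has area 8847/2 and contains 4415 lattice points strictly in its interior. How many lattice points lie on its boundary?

19

Pick's theorem gives A = I + B/2 − 1, so B = 2(A − I + 1) = 2(8847/2 − 4415 + 1) = 19.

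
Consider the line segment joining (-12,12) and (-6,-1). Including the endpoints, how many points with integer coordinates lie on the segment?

2

The number of lattice points on a segment between lattice points is gcd(|Δx|,|Δy|) + 1 = gcd(6,13) + 1 = 1 + 1 = 2.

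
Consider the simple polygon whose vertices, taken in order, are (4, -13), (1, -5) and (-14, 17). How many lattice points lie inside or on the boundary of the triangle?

32

The shoelace formula gives twice the area as |(4·(-5) − 1·(-13)) + (1·17 − (-14)·(-5)) + ((-14)·(-13) − 4·17)| = 54, so the area is 27.
Along each edge there are gcd(|Δx|,|Δy|)+1 lattice points, so counting each shared vertex once the boundary has gcd(3,8) + gcd(15,22) + gcd(18,30) = 1+1+6 = 8.
Pick's theorem gives I = A − B/2 + 1 = 27 − 8/2 + 1 = 24, so the closed region contains I + B = 24 + 8 = 32 lattice points.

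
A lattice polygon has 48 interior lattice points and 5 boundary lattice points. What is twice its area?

By Pick's theorem, A = I + B/2 − 1 = 48 + 5/2 − 1 = 99/2.
Hence 2A = 99.

99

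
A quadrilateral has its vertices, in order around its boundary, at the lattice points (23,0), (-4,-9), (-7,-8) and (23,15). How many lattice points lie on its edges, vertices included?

26

Summing gcd(|Δx|,|Δy|) over the edges gives the boundary count: gcd(27,9) + gcd(3,1) + gcd(30,23) + gcd(0,15) = 9+1+1+15 = 26.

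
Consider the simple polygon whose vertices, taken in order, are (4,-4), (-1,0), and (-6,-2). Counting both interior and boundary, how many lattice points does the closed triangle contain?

By the shoelace formula, twice the signed area is |[4·0 − (-1)·(-4)] + [(-1)·(-2) − (-6)·0] + [(-6)·(-4) − 4·(-2)]| = 30, so the area is 15.
The number of boundary lattice points is Σ gcd(|Δx|,|Δy|) = gcd(5,4) + gcd(5,2) + gcd(10,2) = 1+1+2 = 4.
Pick's theorem gives I = A − B/2 + 1 = 15 − 4/2 + 1 = 14, so the closed region contains I + B = 14 + 4 = 18 lattice points.

18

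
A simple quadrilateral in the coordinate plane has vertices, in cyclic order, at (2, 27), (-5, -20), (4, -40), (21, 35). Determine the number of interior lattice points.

Using the shoelace formula, 2A = |(2·(-20) − (-5)·27) + ((-5)·(-40) − 4·(-20)) + (4·35 − 21·(-40)) + (21·27 − 2·35)| = 1852, so the area is 926.
Along each edge there are gcd(|Δx|,|Δy|)+1 lattice points, so counting each shared vertex once the boundary has gcd(7,47) + gcd(9,20) + gcd(17,75) + gcd(19,8) = 1+1+1+1 = 4.
By Pick's theorem A = I + B/2 − 1, so I = 926 − 4/2 + 1 = 925.

925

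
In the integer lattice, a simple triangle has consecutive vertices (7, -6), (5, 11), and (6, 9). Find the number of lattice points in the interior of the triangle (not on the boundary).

6

By the shoelace formula, twice the signed area is |[7·11 − 5·(-6)] + [5·9 − 6·11] + [6·(-6) − 7·9]| = 13, so the area is 13/2.
The number of boundary lattice points is Σ gcd(|Δx|,|Δy|) = gcd(2,17) + gcd(1,2) + gcd(1,15) = 1+1+1 = 3.
Pick's theorem gives I = A − B/2 + 1 = 13/2 − 3/2 + 1 = 6.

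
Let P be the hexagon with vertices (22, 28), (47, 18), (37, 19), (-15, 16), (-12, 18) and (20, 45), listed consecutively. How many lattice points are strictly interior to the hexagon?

Using the shoelace formula, 2A = |(22·18 − 47·28) + (47·19 − 37·18) + (37·16 − (-15)·19) + ((-15)·18 − (-12)·16) + ((-12)·45 − 20·18) + (20·28 − 22·45)| = 1224, so the area is 612.
Summing gcd(|Δx|,|Δy|) over the edges gives the boundary count: gcd(25,10) + gcd(10,1) + gcd(52,3) + gcd(3,2) + gcd(32,27) + gcd(2,17) = 5+1+1+1+1+1 = 10.
Pick's theorem gives I = A − B/2 + 1 = 612 − 10/2 + 1 = 608.

608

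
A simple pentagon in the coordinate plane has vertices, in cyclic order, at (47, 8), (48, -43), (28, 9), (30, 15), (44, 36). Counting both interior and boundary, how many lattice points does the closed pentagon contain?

778

The shoelace formula gives twice the area as |(47·(-43) − 48·8) + (48·9 − 28·(-43)) + (28·15 − 30·9) + (30·36 − 44·15) + (44·8 − 47·36)| = 1539, so the area is 1539/2.
The number of boundary lattice points is Σ gcd(|Δx|,|Δy|) = gcd(1,51) + gcd(20,52) + gcd(2,6) + gcd(14,21) + gcd(3,28) = 1+4+2+7+1 = 15.
Pick's theorem gives I = A − B/2 + 1 = 1539/2 − 15/2 + 1 = 763, so the closed region contains I + B = 763 + 15 = 778 lattice points.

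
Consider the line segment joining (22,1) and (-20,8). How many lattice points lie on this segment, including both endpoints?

8

The number of lattice points on a segment between lattice points is gcd(|Δx|,|Δy|) + 1 = gcd(42,7) + 1 = 7 + 1 = 8.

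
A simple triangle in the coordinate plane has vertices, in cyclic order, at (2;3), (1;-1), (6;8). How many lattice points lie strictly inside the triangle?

Using the shoelace formula, 2A = |[2·(-1) − 1·3] + [1·8 − 6·(-1)] + [6·3 − 2·8]| = 11, so the area is 5.5.
Summing gcd(|Δx|,|Δy|) over the edges gives the boundary count: gcd(1,4) + gcd(5,9) + gcd(4,5) = 1+1+1 = 3.
By Pick's theorem A = I + B/2 − 1, so I = 5.5 − 3/2 + 1 = 5.

5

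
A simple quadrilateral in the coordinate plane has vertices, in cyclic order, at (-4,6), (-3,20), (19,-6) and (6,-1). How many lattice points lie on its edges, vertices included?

5

Along each edge there are gcd(|Δx|,|Δy|)+1 lattice points, so counting each shared vertex once the boundary has gcd(1,14) + gcd(22,26) + gcd(13,5) + gcd(10,7) = 1+2+1+1 = 5.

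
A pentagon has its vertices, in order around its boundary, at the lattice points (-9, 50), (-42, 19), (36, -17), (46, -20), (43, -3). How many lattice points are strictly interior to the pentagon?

Using the shoelace formula, 2A = |((-9)·19 − (-42)·50) + ((-42)·(-17) − 36·19) + (36·(-20) − 46·(-17)) + (46·(-3) − 43·(-20)) + (43·50 − (-9)·(-3))| = 4866, so the area is 2433.
Summing gcd(|Δx|,|Δy|) over the edges gives the boundary count: gcd(33,31) + gcd(78,36) + gcd(10,3) + gcd(3,17) + gcd(52,53) = 1+6+1+1+1 = 10.
Pick's theorem gives I = A − B/2 + 1 = 2433 − 10/2 + 1 = 2429.

2429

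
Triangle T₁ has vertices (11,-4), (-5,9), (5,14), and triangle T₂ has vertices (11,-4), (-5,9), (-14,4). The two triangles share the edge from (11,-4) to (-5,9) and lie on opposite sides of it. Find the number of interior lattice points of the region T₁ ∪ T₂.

198

The union is the simple quadrilateral with vertices (11,-4), (5,14), (-5,9), (-14,4) in order.
Using the shoelace formula, 2A = |[11·14 − 5·(-4)] + [5·9 − (-5)·14] + [(-5)·4 − (-14)·9] + [(-14)·(-4) − 11·4]| = 407, so the area is 407/2.
The number of boundary lattice points is Σ gcd(|Δx|,|Δy|) = gcd(6,18) + gcd(10,5) + gcd(9,5) + gcd(25,8) = 6+5+1+1 = 13.
By Pick's theorem I = A − B/2 + 1 = 407/2 − 13/2 + 1 = 198.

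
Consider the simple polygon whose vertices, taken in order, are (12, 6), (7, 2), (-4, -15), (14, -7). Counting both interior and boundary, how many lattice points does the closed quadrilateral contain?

149

By the shoelace formula, twice the signed area is |[12·2 − 7·6] + [7·(-15) − (-4)·2] + [(-4)·(-7) − 14·(-15)] + [14·6 − 12·(-7)]| = 291, so the area is 145.5.
The number of boundary lattice points is Σ gcd(|Δx|,|Δy|) = gcd(5,4) + gcd(11,17) + gcd(18,8) + gcd(2,13) = 1+1+2+1 = 5.
Pick's theorem gives I = A − B/2 + 1 = 145.5 − 5/2 + 1 = 144, so the closed region contains I + B = 144 + 5 = 149 lattice points.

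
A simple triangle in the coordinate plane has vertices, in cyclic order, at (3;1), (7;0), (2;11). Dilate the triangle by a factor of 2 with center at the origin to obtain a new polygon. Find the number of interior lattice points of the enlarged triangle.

Using the shoelace formula, 2A = |[3·0 − 7·1] + [7·11 − 2·0] + [2·1 − 3·11]| = 39, so the area is 39/2.
Summing gcd(|Δx|,|Δy|) over the edges gives the boundary count: gcd(4,1) + gcd(5,11) + gcd(1,10) = 1+1+1 = 3.
Scaling by 2 multiplies the area by 2² = 4 (so the new area is 78) and multiplies the boundary lattice-point count by 2, giving 6.
By Pick's theorem, the interior count of the dilated polygon is 78 − 6/2 + 1 = 76.

76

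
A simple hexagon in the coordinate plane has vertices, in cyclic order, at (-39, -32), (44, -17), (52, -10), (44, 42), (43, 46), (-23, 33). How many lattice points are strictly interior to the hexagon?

By the shoelace formula, twice the signed area is |[(-39)·(-17) − 44·(-32)] + [44·(-10) − 52·(-17)] + [52·42 − 44·(-10)] + [44·46 − 43·42] + [43·33 − (-23)·46] + [(-23)·(-32) − (-39)·33]| = 9857, so the area is 4928.5.
Summing gcd(|Δx|,|Δy|) over the edges gives the boundary count: gcd(83,15) + gcd(8,7) + gcd(8,52) + gcd(1,4) + gcd(66,13) + gcd(16,65) = 1+1+4+1+1+1 = 9.
By Pick's theorem A = I + B/2 − 1, so I = 4928.5 − 9/2 + 1 = 4925.

4925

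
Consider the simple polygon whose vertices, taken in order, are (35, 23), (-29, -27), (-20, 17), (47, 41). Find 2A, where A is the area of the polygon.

Using the shoelace formula, 2A = |[35·(-27) − (-29)·23] + [(-29)·17 − (-20)·(-27)] + [(-20)·41 − 47·17] + [47·23 − 35·41]| = 3284, so the area is 1642.

3284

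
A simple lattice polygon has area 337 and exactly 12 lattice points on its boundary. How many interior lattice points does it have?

From Pick's theorem, I = A − B/2 + 1 = 337 − 12/2 + 1 = 332.

332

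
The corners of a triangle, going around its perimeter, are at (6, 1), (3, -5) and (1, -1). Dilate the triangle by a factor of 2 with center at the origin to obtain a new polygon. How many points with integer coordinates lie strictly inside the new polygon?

By the shoelace formula, twice the signed area is |(6·(-5) − 3·1) + (3·(-1) − 1·(-5)) + (1·1 − 6·(-1))| = 24, so the area is 12.
Summing gcd(|Δx|,|Δy|) over the edges gives the boundary count: gcd(3,6) + gcd(2,4) + gcd(5,2) = 3+2+1 = 6.
Scaling by 2 multiplies the area by 2² = 4 (so the new area is 48) and multiplies the boundary lattice-point count by 2, giving 12.
By Pick's theorem, the interior count of the dilated polygon is 48 − 12/2 + 1 = 43.

43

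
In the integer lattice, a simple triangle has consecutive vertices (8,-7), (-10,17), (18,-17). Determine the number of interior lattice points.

22

By the shoelace formula, twice the signed area is |(8·17 − (-10)·(-7)) + ((-10)·(-17) − 18·17) + (18·(-7) − 8·(-17))| = 60, so the area is 30.
Summing gcd(|Δx|,|Δy|) over the edges gives the boundary count: gcd(18,24) + gcd(28,34) + gcd(10,10) = 6+2+10 = 18.
By Pick's theorem A = I + B/2 − 1, so I = 30 − 18/2 + 1 = 22.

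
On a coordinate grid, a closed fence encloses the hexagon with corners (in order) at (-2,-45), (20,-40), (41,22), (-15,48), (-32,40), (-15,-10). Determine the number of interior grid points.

By the shoelace formula, twice the signed area is |[(-2)·(-40) − 20·(-45)] + [20·22 − 41·(-40)] + [41·48 − (-15)·22] + [(-15)·40 − (-32)·48] + [(-32)·(-10) − (-15)·40] + [(-15)·(-45) − (-2)·(-10)]| = 7869, so the area is 3934.5.
Along each edge there are gcd(|Δx|,|Δy|)+1 lattice points, so counting each shared vertex once the boundary has gcd(22,5) + gcd(21,62) + gcd(56,26) + gcd(17,8) + gcd(17,50) + gcd(13,35) = 1+1+2+1+1+1 = 7.
Pick's theorem gives I = A − B/2 + 1 = 3934.5 − 7/2 + 1 = 3932.

3932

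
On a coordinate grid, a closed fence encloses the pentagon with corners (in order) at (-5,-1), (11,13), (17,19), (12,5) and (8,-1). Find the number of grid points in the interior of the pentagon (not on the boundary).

126

Using the shoelace formula, 2A = |((-5)·13 − 11·(-1)) + (11·19 − 17·13) + (17·5 − 12·19) + (12·(-1) − 8·5) + (8·(-1) − (-5)·(-1))| = 274, so the area is 137.
Along each edge there are gcd(|Δx|,|Δy|)+1 lattice points, so counting each shared vertex once the boundary has gcd(16,14) + gcd(6,6) + gcd(5,14) + gcd(4,6) + gcd(13,0) = 2+6+1+2+13 = 24.
Pick's theorem gives I = A − B/2 + 1 = 137 − 24/2 + 1 = 126.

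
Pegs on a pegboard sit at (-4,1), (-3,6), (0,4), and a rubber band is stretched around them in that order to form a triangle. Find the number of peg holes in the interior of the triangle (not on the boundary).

By the shoelace formula, twice the signed area is |((-4)·6 − (-3)·1) + ((-3)·4 − 0·6) + (0·1 − (-4)·4)| = 17, so the area is 17/2.
The number of boundary lattice points is Σ gcd(|Δx|,|Δy|) = gcd(1,5) + gcd(3,2) + gcd(4,3) = 1+1+1 = 3.
By Pick's theorem A = I + B/2 − 1, so I = 17/2 − 3/2 + 1 = 8.

8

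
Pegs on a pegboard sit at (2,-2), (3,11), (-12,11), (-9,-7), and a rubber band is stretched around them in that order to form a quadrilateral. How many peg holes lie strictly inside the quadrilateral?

Using the shoelace formula, 2A = |[2·11 − 3·(-2)] + [3·11 − (-12)·11] + [(-12)·(-7) − (-9)·11] + [(-9)·(-2) − 2·(-7)]| = 408, so the area is 204.
Summing gcd(|Δx|,|Δy|) over the edges gives the boundary count: gcd(1,13) + gcd(15,0) + gcd(3,18) + gcd(11,5) = 1+15+3+1 = 20.
By Pick's theorem A = I + B/2 − 1, so I = 204 − 20/2 + 1 = 195.

195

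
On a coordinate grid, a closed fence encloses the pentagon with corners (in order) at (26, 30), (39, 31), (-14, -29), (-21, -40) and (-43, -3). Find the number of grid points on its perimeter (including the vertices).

7

Summing gcd(|Δx|,|Δy|) over the edges gives the boundary count: gcd(13,1) + gcd(53,60) + gcd(7,11) + gcd(22,37) + gcd(69,33) = 1+1+1+1+3 = 7.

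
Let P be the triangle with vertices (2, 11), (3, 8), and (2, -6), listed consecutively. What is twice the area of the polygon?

Using the shoelace formula, 2A = |[2·8 − 3·11] + [3·(-6) − 2·8] + [2·11 − 2·(-6)]| = 17, so the area is 17/2.

17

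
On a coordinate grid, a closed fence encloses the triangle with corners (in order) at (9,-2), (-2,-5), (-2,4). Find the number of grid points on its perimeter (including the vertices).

11

The number of boundary lattice points is Σ gcd(|Δx|,|Δy|) = gcd(11,3) + gcd(0,9) + gcd(11,6) = 1+9+1 = 11.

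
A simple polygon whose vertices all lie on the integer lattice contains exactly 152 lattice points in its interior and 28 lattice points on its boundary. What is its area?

165

Pick's theorem states A = I + B/2 − 1, so A = 152 + 28/2 − 1 = 165.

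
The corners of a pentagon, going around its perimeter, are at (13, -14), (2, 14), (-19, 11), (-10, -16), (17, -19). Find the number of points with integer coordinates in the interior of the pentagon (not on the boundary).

Using the shoelace formula, 2A = |(13·14 − 2·(-14)) + (2·11 − (-19)·14) + ((-19)·(-16) − (-10)·11) + ((-10)·(-19) − 17·(-16)) + (17·(-14) − 13·(-19))| = 1383, so the area is 691.5.
Along each edge there are gcd(|Δx|,|Δy|)+1 lattice points, so counting each shared vertex once the boundary has gcd(11,28) + gcd(21,3) + gcd(9,27) + gcd(27,3) + gcd(4,5) = 1+3+9+3+1 = 17.
By Pick's theorem A = I + B/2 − 1, so I = 691.5 − 17/2 + 1 = 684.

684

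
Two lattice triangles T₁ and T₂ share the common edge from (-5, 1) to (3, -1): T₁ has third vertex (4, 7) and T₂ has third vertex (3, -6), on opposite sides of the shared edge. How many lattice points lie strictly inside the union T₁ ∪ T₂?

49

The union is the simple quadrilateral with vertices (-5, 1), (4, 7), (3, -1), (3, -6) in order.
The shoelace formula gives twice the area as |((-5)·7 − 4·1) + (4·(-1) − 3·7) + (3·(-6) − 3·(-1)) + (3·1 − (-5)·(-6))| = 106, so the area is 53.
Summing gcd(|Δx|,|Δy|) over the edges gives the boundary count: gcd(9,6) + gcd(1,8) + gcd(0,5) + gcd(8,7) = 3+1+5+1 = 10.
By Pick's theorem I = A − B/2 + 1 = 53 − 10/2 + 1 = 49.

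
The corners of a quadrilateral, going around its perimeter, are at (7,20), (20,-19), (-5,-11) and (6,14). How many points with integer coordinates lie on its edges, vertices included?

Summing gcd(|Δx|,|Δy|) over the edges gives the boundary count: gcd(13,39) + gcd(25,8) + gcd(11,25) + gcd(1,6) = 13+1+1+1 = 16.

16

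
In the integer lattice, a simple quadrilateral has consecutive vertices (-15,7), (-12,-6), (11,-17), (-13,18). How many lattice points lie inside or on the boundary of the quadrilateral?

Using the shoelace formula, 2A = |((-15)·(-6) − (-12)·7) + ((-12)·(-17) − 11·(-6)) + (11·18 − (-13)·(-17)) + ((-13)·7 − (-15)·18)| = 600, so the area is 300.
The number of boundary lattice points is Σ gcd(|Δx|,|Δy|) = gcd(3,13) + gcd(23,11) + gcd(24,35) + gcd(2,11) = 1+1+1+1 = 4.
Pick's theorem gives I = A − B/2 + 1 = 300 − 4/2 + 1 = 299, so the closed region contains I + B = 299 + 4 = 303 lattice points.

303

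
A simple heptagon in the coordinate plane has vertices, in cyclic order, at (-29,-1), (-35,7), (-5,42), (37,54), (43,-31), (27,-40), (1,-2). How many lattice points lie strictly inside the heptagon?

By the shoelace formula, twice the signed area is |[(-29)·7 − (-35)·(-1)] + [(-35)·42 − (-5)·7] + [(-5)·54 − 37·42] + [37·(-31) − 43·54] + [43·(-40) − 27·(-31)] + [27·(-2) − 1·(-40)] + [1·(-1) − (-29)·(-2)]| = 7922, so the area is 3961.
The number of boundary lattice points is Σ gcd(|Δx|,|Δy|) = gcd(6,8) + gcd(30,35) + gcd(42,12) + gcd(6,85) + gcd(16,9) + gcd(26,38) + gcd(30,1) = 2+5+6+1+1+2+1 = 18.
Pick's theorem gives I = A − B/2 + 1 = 3961 − 18/2 + 1 = 3953.

3953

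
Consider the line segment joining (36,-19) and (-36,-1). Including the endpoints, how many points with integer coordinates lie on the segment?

The number of lattice points on a segment between lattice points is gcd(|Δx|,|Δy|) + 1 = gcd(72,18) + 1 = 18 + 1 = 19.

19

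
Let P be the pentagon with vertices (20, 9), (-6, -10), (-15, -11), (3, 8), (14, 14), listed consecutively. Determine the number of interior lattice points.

The shoelace formula gives twice the area as |[20·(-10) − (-6)·9] + [(-6)·(-11) − (-15)·(-10)] + [(-15)·8 − 3·(-11)] + [3·14 − 14·8] + [14·9 − 20·14]| = 541, so the area is 270.5.
Along each edge there are gcd(|Δx|,|Δy|)+1 lattice points, so counting each shared vertex once the boundary has gcd(26,19) + gcd(9,1) + gcd(18,19) + gcd(11,6) + gcd(6,5) = 1+1+1+1+1 = 5.
Pick's theorem gives I = A − B/2 + 1 = 270.5 − 5/2 + 1 = 269.

269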